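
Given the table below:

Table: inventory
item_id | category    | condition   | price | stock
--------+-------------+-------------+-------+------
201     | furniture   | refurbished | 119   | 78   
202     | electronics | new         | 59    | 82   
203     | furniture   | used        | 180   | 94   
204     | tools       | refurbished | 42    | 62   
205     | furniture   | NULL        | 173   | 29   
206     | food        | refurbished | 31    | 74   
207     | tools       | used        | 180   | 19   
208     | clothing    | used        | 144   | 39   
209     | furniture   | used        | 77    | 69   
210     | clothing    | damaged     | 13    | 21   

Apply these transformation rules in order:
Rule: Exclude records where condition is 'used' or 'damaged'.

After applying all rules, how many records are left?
5

Step 1: Count records to exclude
  - 4 (used) + 1 (damaged) = 5 records
Step 2: Total records: 10
Step 3: Remaining = 10 - 5 = 5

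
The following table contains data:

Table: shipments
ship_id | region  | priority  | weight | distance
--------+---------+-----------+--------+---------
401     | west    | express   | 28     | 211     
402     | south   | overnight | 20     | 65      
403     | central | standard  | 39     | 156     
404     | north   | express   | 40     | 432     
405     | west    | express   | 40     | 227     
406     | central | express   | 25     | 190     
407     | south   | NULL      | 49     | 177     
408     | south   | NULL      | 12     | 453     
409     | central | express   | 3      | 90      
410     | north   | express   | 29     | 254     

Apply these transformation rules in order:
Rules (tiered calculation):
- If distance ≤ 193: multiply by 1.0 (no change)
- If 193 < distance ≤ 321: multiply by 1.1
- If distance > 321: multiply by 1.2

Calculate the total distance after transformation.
2501.2

Step 1: Tier 1 (distance ≤ 193): 5 records, sum = 678 × 1.0 = 678.0
Step 2: Tier 2 (193 < distance ≤ 321): 3 records, sum = 692 × 1.1 = 761.2
Step 3: Tier 3 (distance > 321): 2 records, sum = 885 × 1.2 = 1062.0
Step 4: Final sum = 678.0 + 761.2 + 1062.0 = 2501.2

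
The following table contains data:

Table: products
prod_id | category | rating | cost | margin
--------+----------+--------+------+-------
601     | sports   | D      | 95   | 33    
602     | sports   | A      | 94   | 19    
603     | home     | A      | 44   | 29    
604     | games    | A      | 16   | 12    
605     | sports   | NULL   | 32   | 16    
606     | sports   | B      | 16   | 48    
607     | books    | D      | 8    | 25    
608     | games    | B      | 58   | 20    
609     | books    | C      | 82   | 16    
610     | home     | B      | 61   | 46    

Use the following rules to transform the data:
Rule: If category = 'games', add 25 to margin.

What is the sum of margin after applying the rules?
314

Step 1: Count records where category = 'games': 2
Step 2: Total bonus added: 2 × 25 = 50
Step 3: Original sum of margin: 264
Step 4: Final sum = 264 + 50 = 314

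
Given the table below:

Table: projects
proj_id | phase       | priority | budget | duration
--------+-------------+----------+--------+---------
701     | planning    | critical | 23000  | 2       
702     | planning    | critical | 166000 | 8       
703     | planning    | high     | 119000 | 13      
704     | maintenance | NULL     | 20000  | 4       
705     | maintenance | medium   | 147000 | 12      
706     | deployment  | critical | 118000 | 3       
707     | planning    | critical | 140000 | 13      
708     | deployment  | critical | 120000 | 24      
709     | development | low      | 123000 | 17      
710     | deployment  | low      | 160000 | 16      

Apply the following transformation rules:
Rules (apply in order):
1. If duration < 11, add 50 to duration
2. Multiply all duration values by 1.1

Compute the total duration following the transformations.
343.2

Step 1: Apply Rule 1 - Add 50 to records with duration < 11
  - 4 records affected: 17 + (4 × 50) = 217
  - Unaffected records: 95
  - Sum after Rule 1: 312
Step 2: Apply Rule 2 - Multiply all by 1.1
  - 312 × 1.1 = 343.2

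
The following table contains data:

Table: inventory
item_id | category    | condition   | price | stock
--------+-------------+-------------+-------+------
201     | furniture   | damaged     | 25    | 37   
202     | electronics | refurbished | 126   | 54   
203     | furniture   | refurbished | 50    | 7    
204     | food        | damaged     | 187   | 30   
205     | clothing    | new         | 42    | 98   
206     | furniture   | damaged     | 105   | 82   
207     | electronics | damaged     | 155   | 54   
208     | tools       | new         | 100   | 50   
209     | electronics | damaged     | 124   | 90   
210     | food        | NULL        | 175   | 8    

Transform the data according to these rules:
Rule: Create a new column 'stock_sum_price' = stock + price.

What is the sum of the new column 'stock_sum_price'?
1599

Step 1: For each record, compute stock + price
Example calculations:
  37 + 25 = 62
  54 + 126 = 180
  7 + 50 = 57
  ...
Step 2: Sum all derived values
Step 3: Total = 1599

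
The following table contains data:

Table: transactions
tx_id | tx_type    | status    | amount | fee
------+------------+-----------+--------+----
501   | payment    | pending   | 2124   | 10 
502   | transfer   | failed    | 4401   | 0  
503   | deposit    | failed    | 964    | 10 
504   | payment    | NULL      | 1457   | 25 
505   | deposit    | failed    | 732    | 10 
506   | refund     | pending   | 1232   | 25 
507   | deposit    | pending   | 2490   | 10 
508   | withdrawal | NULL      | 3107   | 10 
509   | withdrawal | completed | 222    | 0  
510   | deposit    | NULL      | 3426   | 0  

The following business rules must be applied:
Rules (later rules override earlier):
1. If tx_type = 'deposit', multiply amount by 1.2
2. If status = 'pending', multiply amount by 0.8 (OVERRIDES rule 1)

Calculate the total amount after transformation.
20010.2

Step 1: Rule 2 takes priority for records with status = 'pending'
  - 3 records: 5846 × 0.8 = 4676.8
Step 2: Rule 1 applies to remaining records with tx_type = 'deposit'
  - 3 records: 5122 × 1.2 = 6146.4
Step 3: Other records unchanged: 9187
Step 4: Final sum = 4676.8 + 6146.4 + 9187 = 20010.2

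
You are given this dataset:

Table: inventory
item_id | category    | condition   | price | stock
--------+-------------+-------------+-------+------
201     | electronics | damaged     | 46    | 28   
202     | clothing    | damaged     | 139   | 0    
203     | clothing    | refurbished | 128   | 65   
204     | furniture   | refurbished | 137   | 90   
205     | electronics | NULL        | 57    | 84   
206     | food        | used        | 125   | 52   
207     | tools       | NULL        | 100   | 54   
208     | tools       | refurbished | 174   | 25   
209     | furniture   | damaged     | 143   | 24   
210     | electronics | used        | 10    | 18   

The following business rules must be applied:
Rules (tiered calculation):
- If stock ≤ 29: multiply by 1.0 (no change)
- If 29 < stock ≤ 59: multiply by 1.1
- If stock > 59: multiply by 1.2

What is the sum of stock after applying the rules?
498.4

Step 1: Tier 1 (stock ≤ 29): 5 records, sum = 95 × 1.0 = 95.0
Step 2: Tier 2 (29 < stock ≤ 59): 2 records, sum = 106 × 1.1 = 116.6
Step 3: Tier 3 (stock > 59): 3 records, sum = 239 × 1.2 = 286.8
Step 4: Final sum = 95.0 + 116.6 + 286.8 = 498.4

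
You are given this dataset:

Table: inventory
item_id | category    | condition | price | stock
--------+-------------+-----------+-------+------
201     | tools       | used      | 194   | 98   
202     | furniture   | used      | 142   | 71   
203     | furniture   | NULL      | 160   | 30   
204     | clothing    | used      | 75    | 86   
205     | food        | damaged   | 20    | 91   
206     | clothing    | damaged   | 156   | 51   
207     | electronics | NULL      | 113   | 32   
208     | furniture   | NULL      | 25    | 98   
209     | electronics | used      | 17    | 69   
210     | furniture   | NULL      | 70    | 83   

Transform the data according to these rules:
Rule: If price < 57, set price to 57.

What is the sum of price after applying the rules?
1081

Step 1: 3 records have price < 57
Step 2: These records originally summed to 62
Step 3: After setting to minimum: 3 × 57 = 171
Step 4: Unaffected records sum: 910
Step 5: Final sum = 171 + 910 = 1081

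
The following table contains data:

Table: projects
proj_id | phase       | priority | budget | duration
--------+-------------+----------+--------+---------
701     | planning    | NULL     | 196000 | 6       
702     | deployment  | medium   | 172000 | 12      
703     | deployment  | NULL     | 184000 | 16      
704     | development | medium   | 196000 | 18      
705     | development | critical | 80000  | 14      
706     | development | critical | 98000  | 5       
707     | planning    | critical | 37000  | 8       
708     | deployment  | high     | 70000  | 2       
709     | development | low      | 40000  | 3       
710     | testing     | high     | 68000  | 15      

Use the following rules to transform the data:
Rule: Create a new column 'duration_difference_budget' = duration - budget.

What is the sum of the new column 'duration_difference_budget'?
-1140901

Step 1: For each record, compute duration - budget
Example calculations:
  6 - 196000 = -195994
  12 - 172000 = -171988
  16 - 184000 = -183984
  ...
Step 2: Sum all derived values
Step 3: Total = -1140901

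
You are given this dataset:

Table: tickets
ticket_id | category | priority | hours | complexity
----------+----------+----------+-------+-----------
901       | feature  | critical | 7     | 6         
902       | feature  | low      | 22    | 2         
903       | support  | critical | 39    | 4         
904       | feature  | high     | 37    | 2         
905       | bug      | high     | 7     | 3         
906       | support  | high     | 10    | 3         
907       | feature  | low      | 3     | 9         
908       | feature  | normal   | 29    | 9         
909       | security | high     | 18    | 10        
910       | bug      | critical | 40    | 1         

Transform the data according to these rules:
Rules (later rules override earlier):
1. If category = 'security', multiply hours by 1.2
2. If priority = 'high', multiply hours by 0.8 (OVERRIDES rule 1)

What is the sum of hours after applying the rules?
197.6

Step 1: Rule 2 takes priority for records with priority = 'high'
  - 4 records: 72 × 0.8 = 57.6
Step 2: Rule 1 applies to remaining records with category = 'security'
  - 0 records: 0 × 1.2 = 0.0
Step 3: Other records unchanged: 140
Step 4: Final sum = 57.6 + 0.0 + 140 = 197.6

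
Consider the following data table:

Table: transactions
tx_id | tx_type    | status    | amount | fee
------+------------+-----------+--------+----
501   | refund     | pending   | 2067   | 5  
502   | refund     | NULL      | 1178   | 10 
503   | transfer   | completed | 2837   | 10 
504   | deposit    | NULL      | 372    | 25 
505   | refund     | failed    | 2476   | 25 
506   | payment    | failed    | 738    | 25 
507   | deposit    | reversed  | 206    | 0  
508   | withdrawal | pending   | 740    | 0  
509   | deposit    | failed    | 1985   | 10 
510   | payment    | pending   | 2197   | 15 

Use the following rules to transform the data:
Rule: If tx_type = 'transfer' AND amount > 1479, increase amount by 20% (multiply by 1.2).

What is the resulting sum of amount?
15363.4

Step 1: Find records where tx_type = 'transfer' AND amount > 1479
Step 2: 1 records match, summing to 2837
Step 3: After multiplier: 2837 × 1.2 = 3404.4
Step 4: Unaffected records sum: 11959
Step 5: Final sum = 3404.4 + 11959 = 15363.4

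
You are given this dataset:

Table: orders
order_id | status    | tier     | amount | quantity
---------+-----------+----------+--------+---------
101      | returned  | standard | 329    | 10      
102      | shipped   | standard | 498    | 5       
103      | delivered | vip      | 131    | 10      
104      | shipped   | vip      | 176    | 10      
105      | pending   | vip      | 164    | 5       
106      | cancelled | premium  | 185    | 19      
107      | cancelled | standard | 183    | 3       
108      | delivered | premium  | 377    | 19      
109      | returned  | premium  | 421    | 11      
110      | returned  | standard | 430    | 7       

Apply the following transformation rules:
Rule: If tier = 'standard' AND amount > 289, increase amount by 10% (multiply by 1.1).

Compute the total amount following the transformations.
3019.7

Step 1: Find records where tier = 'standard' AND amount > 289
Step 2: 3 records match, summing to 1257
Step 3: After multiplier: 1257 × 1.1 = 1382.7
Step 4: Unaffected records sum: 1637
Step 5: Final sum = 1382.7 + 1637 = 3019.7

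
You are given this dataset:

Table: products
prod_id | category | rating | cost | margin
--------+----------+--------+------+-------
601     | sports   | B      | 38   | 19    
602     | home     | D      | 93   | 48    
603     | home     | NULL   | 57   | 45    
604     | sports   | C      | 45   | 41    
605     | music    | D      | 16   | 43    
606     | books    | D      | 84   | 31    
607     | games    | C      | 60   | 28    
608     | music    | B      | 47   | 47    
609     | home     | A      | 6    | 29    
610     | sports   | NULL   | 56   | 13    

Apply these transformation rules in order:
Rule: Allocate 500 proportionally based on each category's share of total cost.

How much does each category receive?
books: 83.67, games: 59.76, home: 155.38, music: 62.75, sports: 138.45

Step 1: Calculate total cost = 502
Step 2: Calculate each category's proportion:
  books: 84/502 = 16.73% → 83.67
  games: 60/502 = 11.95% → 59.76
  home: 156/502 = 31.08% → 155.38
  music: 63/502 = 12.55% → 62.75
  sports: 139/502 = 27.69% → 138.45
Step 3: Verify: sum of allocations ≈ 500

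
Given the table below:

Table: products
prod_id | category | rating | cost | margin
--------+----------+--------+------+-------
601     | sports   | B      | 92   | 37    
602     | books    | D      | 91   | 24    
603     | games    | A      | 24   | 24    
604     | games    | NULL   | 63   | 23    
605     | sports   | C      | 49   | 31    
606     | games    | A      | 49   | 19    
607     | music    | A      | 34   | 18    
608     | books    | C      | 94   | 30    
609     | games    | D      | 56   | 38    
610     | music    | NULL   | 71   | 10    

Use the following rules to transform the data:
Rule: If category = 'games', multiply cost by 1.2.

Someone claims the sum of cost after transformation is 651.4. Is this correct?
No, the correct result is 661.4.

Step 1: Calculate the correct sum after transformation
Step 2: Apply multiplier 1.2 to records where category = 'games'
Step 3: Correct result = 661.4
Step 4: Claimed result = 651.4
Step 5: 661.4 ≠ 651.4
Conclusion: The claimed result is incorrect. The correct answer is 661.4.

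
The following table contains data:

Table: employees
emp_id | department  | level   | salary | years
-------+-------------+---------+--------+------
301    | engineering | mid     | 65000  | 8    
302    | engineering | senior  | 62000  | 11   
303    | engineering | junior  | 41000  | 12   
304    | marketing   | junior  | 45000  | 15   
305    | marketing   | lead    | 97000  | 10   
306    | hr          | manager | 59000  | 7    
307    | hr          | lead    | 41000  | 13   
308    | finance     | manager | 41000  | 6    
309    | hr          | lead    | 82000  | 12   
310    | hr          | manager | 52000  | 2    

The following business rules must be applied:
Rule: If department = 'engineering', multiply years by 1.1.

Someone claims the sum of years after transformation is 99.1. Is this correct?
Yes, the result is correct.

Step 1: Calculate the correct sum after transformation
Step 2: Apply multiplier 1.1 to records where department = 'engineering'
Step 3: Correct result = 99.1
Step 4: Claimed result = 99.1
Step 5: 99.1 = 99.1 ✓
Conclusion: The claimed result is correct.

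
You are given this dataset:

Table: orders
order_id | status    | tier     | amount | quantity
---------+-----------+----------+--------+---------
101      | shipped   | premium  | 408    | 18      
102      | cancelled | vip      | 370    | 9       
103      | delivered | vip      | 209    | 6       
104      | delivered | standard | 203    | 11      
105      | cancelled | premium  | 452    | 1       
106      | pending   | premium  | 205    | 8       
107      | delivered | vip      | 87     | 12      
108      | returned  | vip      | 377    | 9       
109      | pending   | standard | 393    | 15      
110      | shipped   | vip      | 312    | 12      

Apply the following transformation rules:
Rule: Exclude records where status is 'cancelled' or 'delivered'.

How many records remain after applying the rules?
5

Step 1: Count records to exclude
  - 2 (cancelled) + 3 (delivered) = 5 records
Step 2: Total records: 10
Step 3: Remaining = 10 - 5 = 5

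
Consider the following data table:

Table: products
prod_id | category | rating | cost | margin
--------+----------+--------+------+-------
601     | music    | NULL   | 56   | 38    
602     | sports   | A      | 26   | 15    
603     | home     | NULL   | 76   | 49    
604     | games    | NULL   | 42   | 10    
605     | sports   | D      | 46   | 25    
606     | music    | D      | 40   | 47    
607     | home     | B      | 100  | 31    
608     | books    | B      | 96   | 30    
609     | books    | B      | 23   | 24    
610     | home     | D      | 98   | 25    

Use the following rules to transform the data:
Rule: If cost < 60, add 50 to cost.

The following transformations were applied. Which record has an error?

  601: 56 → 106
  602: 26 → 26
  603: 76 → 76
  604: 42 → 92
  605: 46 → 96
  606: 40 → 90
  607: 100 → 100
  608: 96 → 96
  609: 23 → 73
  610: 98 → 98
Record 602 has an error. The correct transformed value should be 76, not 26.

Step 1: Check each record against the rule
Step 2: Record 602 has cost = 26
Step 3: Since 26 < 60, the bonus should have been applied
Step 4: Correct value = 76, but claimed value = 26
Conclusion: Record 602 has the error.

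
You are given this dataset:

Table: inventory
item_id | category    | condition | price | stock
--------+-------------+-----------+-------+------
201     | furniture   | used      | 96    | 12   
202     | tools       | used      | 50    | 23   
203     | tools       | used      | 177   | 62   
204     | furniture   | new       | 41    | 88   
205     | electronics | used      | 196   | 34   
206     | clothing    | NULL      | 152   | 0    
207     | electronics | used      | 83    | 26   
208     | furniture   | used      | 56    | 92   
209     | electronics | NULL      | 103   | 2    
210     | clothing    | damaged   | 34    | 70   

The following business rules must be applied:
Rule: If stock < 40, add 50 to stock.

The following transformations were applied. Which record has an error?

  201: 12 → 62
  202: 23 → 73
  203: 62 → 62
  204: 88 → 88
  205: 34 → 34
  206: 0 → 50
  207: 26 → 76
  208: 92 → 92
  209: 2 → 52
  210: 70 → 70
Record 205 has an error. The correct transformed value should be 84, not 34.

Step 1: Check each record against the rule
Step 2: Record 205 has stock = 34
Step 3: Since 34 < 40, the bonus should have been applied
Step 4: Correct value = 84, but claimed value = 34
Conclusion: Record 205 has the error.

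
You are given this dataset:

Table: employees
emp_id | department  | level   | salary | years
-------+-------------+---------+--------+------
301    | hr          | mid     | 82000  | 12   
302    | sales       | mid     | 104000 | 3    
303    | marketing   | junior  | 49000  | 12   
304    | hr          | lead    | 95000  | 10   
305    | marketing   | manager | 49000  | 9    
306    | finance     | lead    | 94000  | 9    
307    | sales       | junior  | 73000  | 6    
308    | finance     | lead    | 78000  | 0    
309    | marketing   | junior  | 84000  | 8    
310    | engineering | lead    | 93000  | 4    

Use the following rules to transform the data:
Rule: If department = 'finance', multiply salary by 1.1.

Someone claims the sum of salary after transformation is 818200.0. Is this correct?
Yes, the result is correct.

Step 1: Calculate the correct sum after transformation
Step 2: Apply multiplier 1.1 to records where department = 'finance'
Step 3: Correct result = 818200.0
Step 4: Claimed result = 818200.0
Step 5: 818200.0 = 818200.0 ✓
Conclusion: The claimed result is correct.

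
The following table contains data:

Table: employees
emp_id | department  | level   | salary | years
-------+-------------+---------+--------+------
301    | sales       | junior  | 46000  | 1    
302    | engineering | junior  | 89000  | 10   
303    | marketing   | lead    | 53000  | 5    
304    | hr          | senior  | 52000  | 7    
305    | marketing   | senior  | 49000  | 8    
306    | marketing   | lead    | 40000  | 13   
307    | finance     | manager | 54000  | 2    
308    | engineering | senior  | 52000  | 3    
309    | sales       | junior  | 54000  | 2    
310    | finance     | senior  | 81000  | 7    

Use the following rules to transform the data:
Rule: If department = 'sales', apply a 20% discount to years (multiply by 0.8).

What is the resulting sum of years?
57.4

Step 1: Records with department = 'sales' have total years = 3
Step 2: Apply multiplier: 3 × 0.8 = 2.4
Step 3: Other records total: 55
Step 4: Final sum = 2.4 + 55 = 57.4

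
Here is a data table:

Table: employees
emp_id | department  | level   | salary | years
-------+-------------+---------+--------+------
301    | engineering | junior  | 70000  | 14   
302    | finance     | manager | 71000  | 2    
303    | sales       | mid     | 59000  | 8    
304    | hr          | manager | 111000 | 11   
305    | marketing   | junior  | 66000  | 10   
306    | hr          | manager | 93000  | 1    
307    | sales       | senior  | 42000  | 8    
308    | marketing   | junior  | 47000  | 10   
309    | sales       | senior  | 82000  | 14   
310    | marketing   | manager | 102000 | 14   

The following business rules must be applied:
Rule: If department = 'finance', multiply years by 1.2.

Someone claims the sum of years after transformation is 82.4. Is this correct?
No, the correct result is 92.4.

Step 1: Calculate the correct sum after transformation
Step 2: Apply multiplier 1.2 to records where department = 'finance'
Step 3: Correct result = 92.4
Step 4: Claimed result = 82.4
Step 5: 92.4 ≠ 82.4
Conclusion: The claimed result is incorrect. The correct answer is 92.4.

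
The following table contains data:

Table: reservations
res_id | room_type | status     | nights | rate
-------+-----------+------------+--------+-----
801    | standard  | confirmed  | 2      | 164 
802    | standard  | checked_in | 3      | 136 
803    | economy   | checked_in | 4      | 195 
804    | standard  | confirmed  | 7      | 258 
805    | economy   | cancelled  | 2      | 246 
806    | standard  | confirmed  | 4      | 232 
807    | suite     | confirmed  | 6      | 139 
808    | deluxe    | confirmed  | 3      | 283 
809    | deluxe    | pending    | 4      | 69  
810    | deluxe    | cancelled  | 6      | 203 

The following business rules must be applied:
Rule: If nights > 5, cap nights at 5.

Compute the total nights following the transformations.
37

Step 1: 3 records have nights > 5
Step 2: These records originally summed to 19
Step 3: After capping: 3 × 5 = 15
Step 4: Unaffected records sum: 22
Step 5: Final sum = 15 + 22 = 37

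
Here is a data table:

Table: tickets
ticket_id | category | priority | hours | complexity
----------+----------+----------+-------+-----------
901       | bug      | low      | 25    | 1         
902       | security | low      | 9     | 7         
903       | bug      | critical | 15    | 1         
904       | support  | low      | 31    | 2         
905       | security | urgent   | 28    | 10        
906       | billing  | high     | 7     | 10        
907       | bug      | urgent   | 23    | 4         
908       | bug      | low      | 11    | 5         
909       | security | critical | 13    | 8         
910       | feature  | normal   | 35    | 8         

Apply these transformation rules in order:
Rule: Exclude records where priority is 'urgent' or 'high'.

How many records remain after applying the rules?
7

Step 1: Count records to exclude
  - 2 (urgent) + 1 (high) = 3 records
Step 2: Total records: 10
Step 3: Remaining = 10 - 3 = 7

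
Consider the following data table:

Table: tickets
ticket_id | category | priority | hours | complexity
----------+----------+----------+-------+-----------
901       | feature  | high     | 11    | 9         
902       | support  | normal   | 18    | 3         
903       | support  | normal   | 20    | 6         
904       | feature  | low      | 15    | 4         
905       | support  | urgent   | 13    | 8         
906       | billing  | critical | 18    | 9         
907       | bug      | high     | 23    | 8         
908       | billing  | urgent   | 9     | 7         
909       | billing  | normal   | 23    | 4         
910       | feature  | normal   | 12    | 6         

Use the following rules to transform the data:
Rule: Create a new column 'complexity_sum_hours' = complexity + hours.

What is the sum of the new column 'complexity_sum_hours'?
226

Step 1: For each record, compute complexity + hours
Example calculations:
  9 + 11 = 20
  3 + 18 = 21
  6 + 20 = 26
  ...
Step 2: Sum all derived values
Step 3: Total = 226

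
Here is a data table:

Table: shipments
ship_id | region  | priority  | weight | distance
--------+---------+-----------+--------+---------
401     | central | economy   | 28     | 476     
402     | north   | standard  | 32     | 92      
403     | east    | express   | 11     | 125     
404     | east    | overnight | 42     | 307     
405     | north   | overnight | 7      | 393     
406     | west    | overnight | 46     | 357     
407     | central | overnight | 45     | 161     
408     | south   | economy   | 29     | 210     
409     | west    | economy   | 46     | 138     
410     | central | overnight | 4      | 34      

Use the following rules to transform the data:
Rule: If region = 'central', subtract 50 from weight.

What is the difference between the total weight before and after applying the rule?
150

Step 1: Original sum of weight = 290
Step 2: 3 records have region = 'central'
Step 3: Each affected record changes by -50
Step 4: Total change = 3 × -50 = -150
Step 5: New sum = 290 + -150 = 140
Step 6: Difference = |140 - 290| = 150
        (Sum decreased by 150)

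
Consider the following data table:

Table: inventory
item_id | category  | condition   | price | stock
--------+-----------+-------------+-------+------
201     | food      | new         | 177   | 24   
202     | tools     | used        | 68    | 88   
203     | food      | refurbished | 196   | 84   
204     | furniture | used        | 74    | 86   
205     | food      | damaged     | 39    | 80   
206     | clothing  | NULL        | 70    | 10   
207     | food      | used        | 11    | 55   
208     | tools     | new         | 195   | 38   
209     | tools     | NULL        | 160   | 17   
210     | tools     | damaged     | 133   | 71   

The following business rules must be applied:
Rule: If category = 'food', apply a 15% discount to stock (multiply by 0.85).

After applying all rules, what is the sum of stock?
516.55

Step 1: Records with category = 'food' have total stock = 243
Step 2: Apply multiplier: 243 × 0.85 = 206.55
Step 3: Other records total: 310
Step 4: Final sum = 206.55 + 310 = 516.55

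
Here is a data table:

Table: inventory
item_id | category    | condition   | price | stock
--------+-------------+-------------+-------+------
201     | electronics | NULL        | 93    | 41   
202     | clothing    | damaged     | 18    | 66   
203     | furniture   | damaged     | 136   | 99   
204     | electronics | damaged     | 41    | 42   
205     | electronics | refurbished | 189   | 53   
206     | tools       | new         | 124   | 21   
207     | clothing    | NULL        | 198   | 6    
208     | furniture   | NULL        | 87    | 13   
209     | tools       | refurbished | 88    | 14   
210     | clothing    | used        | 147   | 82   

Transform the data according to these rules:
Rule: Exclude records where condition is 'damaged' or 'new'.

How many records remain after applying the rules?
6

Step 1: Count records to exclude
  - 3 (damaged) + 1 (new) = 4 records
Step 2: Total records: 10
Step 3: Remaining = 10 - 4 = 6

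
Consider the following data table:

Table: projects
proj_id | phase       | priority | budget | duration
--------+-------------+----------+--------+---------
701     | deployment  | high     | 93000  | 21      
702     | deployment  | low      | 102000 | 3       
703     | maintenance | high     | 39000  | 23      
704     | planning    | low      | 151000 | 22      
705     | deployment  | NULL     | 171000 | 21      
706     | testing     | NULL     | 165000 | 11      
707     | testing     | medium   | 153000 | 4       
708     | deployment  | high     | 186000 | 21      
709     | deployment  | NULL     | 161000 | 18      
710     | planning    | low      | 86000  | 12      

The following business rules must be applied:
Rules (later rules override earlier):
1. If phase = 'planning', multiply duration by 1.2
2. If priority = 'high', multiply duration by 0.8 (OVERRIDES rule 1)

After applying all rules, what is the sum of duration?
149.8

Step 1: Rule 2 takes priority for records with priority = 'high'
  - 3 records: 65 × 0.8 = 52.0
Step 2: Rule 1 applies to remaining records with phase = 'planning'
  - 2 records: 34 × 1.2 = 40.8
Step 3: Other records unchanged: 57
Step 4: Final sum = 52.0 + 40.8 + 57 = 149.8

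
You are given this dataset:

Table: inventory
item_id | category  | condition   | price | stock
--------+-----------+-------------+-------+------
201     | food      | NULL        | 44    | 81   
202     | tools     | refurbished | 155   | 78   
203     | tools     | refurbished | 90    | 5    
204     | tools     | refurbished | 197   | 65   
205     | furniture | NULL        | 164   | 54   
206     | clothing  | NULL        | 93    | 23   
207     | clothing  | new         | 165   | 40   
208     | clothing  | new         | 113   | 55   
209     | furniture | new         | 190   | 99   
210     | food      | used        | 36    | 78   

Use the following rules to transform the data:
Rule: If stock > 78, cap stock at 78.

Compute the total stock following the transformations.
554

Step 1: 2 records have stock > 78
Step 2: These records originally summed to 180
Step 3: After capping: 2 × 78 = 156
Step 4: Unaffected records sum: 398
Step 5: Final sum = 156 + 398 = 554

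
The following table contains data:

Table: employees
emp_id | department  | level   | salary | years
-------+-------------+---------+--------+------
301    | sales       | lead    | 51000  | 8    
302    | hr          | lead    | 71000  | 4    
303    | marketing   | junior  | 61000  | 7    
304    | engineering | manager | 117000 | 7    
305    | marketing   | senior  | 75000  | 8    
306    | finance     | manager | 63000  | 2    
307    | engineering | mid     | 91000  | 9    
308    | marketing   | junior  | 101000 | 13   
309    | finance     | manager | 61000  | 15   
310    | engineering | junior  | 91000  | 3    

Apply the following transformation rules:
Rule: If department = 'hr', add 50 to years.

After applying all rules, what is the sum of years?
126

Step 1: Count records where department = 'hr': 1
Step 2: Total bonus added: 1 × 50 = 50
Step 3: Original sum of years: 76
Step 4: Final sum = 76 + 50 = 126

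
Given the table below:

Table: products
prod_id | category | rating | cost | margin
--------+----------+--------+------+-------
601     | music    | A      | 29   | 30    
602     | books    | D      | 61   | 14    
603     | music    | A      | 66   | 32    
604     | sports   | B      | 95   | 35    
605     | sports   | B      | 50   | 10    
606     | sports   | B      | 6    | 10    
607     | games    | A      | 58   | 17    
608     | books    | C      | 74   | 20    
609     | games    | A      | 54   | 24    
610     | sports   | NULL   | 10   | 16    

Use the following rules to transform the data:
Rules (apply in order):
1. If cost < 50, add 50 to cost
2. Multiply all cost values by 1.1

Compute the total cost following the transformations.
718.3

Step 1: Apply Rule 1 - Add 50 to records with cost < 50
  - 3 records affected: 45 + (3 × 50) = 195
  - Unaffected records: 458
  - Sum after Rule 1: 653
Step 2: Apply Rule 2 - Multiply all by 1.1
  - 653 × 1.1 = 718.3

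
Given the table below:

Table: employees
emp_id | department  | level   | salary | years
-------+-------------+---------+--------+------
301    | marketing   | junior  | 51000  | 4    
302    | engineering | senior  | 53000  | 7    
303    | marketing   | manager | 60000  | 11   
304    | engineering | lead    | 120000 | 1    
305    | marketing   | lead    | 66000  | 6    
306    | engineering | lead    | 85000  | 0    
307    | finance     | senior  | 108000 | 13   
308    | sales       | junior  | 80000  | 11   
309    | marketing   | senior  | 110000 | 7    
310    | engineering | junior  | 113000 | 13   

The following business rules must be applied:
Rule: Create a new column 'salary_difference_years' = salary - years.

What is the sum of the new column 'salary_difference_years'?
845927

Step 1: For each record, compute salary - years
Example calculations:
  51000 - 4 = 50996
  53000 - 7 = 52993
  60000 - 11 = 59989
  ...
Step 2: Sum all derived values
Step 3: Total = 845927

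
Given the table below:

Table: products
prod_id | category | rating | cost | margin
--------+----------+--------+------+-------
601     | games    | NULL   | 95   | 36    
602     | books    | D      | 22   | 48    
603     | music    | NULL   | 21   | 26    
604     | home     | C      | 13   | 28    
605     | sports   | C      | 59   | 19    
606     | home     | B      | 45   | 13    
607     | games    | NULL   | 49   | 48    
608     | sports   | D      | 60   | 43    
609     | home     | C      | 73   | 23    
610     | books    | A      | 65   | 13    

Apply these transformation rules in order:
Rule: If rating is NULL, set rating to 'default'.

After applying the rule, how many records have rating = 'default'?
3

Step 1: Count records where rating IS NULL
Step 2: Found 3 records with NULL rating
Step 3: These records will have rating set to 'default'
Step 4: Records already having rating = 'default': 0
Step 5: Answer: 3 + 0 = 3 records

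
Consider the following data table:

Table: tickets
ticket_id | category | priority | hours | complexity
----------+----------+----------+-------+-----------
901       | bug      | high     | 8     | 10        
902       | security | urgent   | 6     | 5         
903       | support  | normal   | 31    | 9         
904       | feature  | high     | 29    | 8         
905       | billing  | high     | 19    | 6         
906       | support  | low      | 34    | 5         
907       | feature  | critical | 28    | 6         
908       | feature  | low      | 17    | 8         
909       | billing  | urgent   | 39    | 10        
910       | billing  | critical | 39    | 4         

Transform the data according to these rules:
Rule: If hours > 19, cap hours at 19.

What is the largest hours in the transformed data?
19

Step 1: Original maximum hours = 39
Step 2: Apply cap at 19
Step 3: 6 records had hours > 19 and were capped
Step 4: Maximum after transformation = 19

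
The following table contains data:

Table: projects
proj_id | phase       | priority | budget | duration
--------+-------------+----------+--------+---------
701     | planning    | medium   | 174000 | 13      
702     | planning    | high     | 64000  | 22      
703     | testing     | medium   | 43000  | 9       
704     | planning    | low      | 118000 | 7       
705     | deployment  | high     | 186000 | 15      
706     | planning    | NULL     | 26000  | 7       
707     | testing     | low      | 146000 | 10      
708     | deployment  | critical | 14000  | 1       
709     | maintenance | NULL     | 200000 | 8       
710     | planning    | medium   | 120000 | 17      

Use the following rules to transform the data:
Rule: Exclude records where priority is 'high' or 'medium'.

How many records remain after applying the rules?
5

Step 1: Count records to exclude
  - 2 (high) + 3 (medium) = 5 records
Step 2: Total records: 10
Step 3: Remaining = 10 - 5 = 5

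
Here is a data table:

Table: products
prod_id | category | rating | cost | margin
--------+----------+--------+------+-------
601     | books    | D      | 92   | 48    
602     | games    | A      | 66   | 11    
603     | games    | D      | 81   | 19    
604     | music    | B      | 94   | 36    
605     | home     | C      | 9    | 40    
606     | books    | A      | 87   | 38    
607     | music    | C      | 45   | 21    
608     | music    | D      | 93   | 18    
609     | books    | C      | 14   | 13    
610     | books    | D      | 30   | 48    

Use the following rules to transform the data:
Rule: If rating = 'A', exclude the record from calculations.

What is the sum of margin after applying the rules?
243

Step 1: Identify records where rating = 'A'
Step 2: The excluded records sum to 49
Step 3: Original total margin = 292
Step 4: Remaining total = 292 - 49 = 243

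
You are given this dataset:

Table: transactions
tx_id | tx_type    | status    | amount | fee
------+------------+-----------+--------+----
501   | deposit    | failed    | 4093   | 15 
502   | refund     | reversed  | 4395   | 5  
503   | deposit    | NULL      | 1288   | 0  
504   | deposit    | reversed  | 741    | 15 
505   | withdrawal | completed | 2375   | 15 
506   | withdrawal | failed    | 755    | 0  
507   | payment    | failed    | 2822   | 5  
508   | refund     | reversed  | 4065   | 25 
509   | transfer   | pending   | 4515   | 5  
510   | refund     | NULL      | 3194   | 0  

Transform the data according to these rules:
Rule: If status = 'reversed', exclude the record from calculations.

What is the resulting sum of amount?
19042

Step 1: Identify records where status = 'reversed'
Step 2: The excluded records sum to 9201
Step 3: Original total amount = 28243
Step 4: Remaining total = 28243 - 9201 = 19042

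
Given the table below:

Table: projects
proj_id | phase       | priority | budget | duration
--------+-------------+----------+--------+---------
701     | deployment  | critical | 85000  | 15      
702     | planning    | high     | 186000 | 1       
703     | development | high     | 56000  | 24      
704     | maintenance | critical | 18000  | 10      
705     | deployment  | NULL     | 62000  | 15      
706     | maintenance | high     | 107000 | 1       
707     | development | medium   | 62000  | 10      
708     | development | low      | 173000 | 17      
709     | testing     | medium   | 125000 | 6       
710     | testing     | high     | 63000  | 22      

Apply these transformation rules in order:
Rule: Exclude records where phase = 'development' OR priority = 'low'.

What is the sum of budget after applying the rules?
646000

Step 1: Find records where phase = 'development' OR priority = 'low'
Step 2: 3 records match, summing to 291000
Step 3: Original sum: 937000
Step 4: Remaining sum = 937000 - 291000 = 646000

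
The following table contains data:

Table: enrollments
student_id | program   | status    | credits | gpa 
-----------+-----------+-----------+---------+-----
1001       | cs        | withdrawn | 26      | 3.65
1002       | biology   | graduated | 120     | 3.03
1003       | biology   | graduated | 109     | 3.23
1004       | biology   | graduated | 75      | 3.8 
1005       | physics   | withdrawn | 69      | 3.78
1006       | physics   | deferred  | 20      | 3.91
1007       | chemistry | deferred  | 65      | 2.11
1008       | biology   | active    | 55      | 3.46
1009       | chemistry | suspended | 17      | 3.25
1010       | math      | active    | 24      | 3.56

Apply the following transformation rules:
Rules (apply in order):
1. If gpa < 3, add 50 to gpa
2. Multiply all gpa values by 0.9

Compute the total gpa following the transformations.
75.4

Step 1: Apply Rule 1 - Add 50 to records with gpa < 3
  - 1 records affected: 2.11 + (1 × 50) = 52.11
  - Unaffected records: 31.67
  - Sum after Rule 1: 83.78
Step 2: Apply Rule 2 - Multiply all by 0.9
  - 83.78 × 0.9 = 75.4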